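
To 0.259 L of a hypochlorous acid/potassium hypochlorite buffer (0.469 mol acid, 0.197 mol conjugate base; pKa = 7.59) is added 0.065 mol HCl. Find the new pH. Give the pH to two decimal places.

After neutralization: n(HOCl) = 0.534 mol, n(OCl-) = 0.132 mol.
pH = pKa + log(n_OCl-/n_HOCl) = 7.59 + log(0.132/0.534) = 7.59 + (-0.607)

pH = 6.98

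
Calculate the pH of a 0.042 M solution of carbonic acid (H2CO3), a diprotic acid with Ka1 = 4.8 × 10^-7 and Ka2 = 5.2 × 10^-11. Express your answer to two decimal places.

pH = 3.85

Since Ka1 ≫ Ka2, the first ionization dominates [H+].
Ka1 = x²/(0.042 − x) = 4.8 × 10^-7
x ≈ √(4.8 × 10^-7 × 0.042) = 1.42 × 10^-4 M
pH = −log(1.42 × 10^-4) = 3.85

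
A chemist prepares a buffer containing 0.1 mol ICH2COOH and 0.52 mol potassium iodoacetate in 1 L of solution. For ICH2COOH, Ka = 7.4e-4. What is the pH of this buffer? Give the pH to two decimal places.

pKa = −log(7.4 × 10^-4) = 3.131
Using pH = pKa + log([base]/[acid]) with [base]/[acid] = 0.52/0.1:
pH = 3.131 + (+0.716) = 3.85

pH = 3.85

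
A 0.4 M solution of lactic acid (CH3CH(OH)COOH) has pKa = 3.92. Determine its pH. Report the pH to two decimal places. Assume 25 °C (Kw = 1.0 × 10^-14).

pH = 2.16

CH3CH(OH)COOH ⇌ CH3CH(OH)COO- + H+
Ka = 10^(−3.92) = 1.20 × 10^-4
Ka = [H+]²/(0.4 − [H+]) = 1.20 × 10^-4
Since Ka ≪ C₀, [H+] ≈ √(Ka·C₀) = 6.93 × 10^-3 M.
Check: 1.7% ionized — well under 5%, approximation valid.
pH = −log[H+] = −log(6.93 × 10^-3) = 2.16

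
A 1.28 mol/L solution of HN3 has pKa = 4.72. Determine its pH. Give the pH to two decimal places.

pH = 2.31

HN3 ⇌ N3- + H+
Ka = 10^(−4.72) = 1.91 × 10^-5
Ka = x²/(1.28 − x) = 1.91 × 10^-5
Neglecting x in the denominator: x = √(1.91 × 10^-5 × 1.28) = 4.94 × 10^-3 M
Check: 0.39% ionized — well under 5%, approximation valid.
pH = −log[H+] = −log(4.94 × 10^-3) = 2.31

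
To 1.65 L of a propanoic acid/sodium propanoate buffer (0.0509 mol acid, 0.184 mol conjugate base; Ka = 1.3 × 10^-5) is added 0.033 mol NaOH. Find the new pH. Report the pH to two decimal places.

OH- converts CH3CH2COOH to CH3CH2COO-: CH3CH2COOH → 0.0179 mol, CH3CH2COO- → 0.217 mol.
pKa = −log(1.3 × 10^-5) = 4.886
Henderson–Hasselbalch with mole ratio 0.217/0.0179: pH = 4.886 + (+1.084)

pH = 5.97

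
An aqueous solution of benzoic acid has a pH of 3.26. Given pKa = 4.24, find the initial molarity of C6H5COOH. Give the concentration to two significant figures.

C₀ = 5.8 × 10^-3 M

[H+] = 10^(-3.26) = 5.50 × 10^-4 M = x
Ka = 10^(−4.24) = 5.75 × 10^-5
Ka = x²/(C₀ − x) ⇒ C₀ = x + x²/Ka
C₀ = 5.50 × 10^-4 + (5.50 × 10^-4)²/(5.75 × 10^-5) = 5.81 × 10^-3 M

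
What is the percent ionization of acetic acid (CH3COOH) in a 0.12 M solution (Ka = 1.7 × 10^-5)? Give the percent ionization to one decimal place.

CH3COOH ⇌ CH3COO- + H+; let x = [H+] at equilibrium.
x ≈ √(Ka·C₀) = √(1.7 × 10^-5 × 0.12) = 1.43 × 10^-3 M
Fraction ionized = 1.43 × 10^-3 / 0.12 = 0.0119 → 1.2%

1.2%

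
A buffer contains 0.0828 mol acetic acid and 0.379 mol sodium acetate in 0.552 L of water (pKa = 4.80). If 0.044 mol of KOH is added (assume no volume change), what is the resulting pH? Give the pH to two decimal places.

After neutralization: n(CH3COOH) = 0.0388 mol, n(CH3COO-) = 0.423 mol.
pH = pKa + log(n_CH3COO-/n_CH3COOH) = 4.80 + log(0.423/0.0388) = 4.80 + (+1.038)

pH = 5.84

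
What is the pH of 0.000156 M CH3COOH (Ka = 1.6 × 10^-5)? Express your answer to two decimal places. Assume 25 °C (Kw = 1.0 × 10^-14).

CH3COOH ⇌ CH3COO- + H+
From the ICE table, Ka = [H+]²/(0.000156 − [H+]) = 1.6 × 10^-5.
[H+] is not negligible relative to C₀; solve [H+]² + 1.6e-05·[H+] − 2.5e-09 = 0.
[H+] = (−Ka + √(Ka² + 4·Ka·C₀))/2 = 4.26 × 10^-5 M
pH = −log[H+] = −log(4.26 × 10^-5) = 4.37

pH = 4.37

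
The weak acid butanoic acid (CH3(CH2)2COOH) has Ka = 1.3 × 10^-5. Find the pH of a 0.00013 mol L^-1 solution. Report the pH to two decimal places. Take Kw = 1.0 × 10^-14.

CH3(CH2)2COOH ⇌ CH3(CH2)2COO- + H+
From the ICE table, Ka = [H+]²/(0.00013 − [H+]) = 1.3 × 10^-5.
[H+] is not negligible relative to C₀; solve [H+]² + 1.3e-05·[H+] − 1.69e-09 = 0.
[H+] = (−Ka + √(Ka² + 4·Ka·C₀))/2 = 3.51 × 10^-5 M
pH = −log[H+] = −log(3.51 × 10^-5) = 4.45

pH = 4.45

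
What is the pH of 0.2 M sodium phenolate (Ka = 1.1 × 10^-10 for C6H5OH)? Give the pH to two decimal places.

C6H5O- is the conjugate base of the weak acid C6H5OH.
Kb = Kw/Ka = 1.0×10^-14 / 1.1 × 10^-10 = 9.09 × 10^-5
From the ICE table, Kb = x²/(0.2 − x) = 9.09 × 10^-5.
Assume x ≪ 0.2: x ≈ √(9.09 × 10^-5 × 0.2) = 4.26 × 10^-3 M
Check: 2.1% ionized — well under 5%, approximation valid.
pOH = −log(4.26 × 10^-3) = 2.37; pH = 14.00 − 2.37 = 11.63

pH = 11.63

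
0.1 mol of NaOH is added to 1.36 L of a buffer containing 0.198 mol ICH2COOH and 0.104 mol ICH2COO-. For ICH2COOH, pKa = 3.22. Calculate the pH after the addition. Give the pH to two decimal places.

OH- converts ICH2COOH to ICH2COO-: ICH2COOH → 0.098 mol, ICH2COO- → 0.204 mol.
Henderson–Hasselbalch with mole ratio 0.204/0.098: pH = 3.22 + (+0.318)

pH = 3.54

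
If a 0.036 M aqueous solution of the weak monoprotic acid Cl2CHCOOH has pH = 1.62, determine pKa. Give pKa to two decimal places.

[H+] = 10^(-1.62) = 2.40 × 10^-2 M
At equilibrium [HA] = 0.036 − 2.40 × 10^-2 = 1.20 × 10^-2 M
Ka = [H+][A-]/[HA] = (2.40 × 10^-2)² / 1.20 × 10^-2 = 4.80 × 10^-2
pKa = -log(4.80 × 10^-2) = 1.32

pKa = 1.32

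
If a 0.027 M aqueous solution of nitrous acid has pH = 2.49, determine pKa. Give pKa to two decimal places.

[H+] = 10^(-2.49) = 3.24 × 10^-3 M
At equilibrium [HA] = 0.027 − 3.24 × 10^-3 = 2.38 × 10^-2 M
Ka = [H+][A-]/[HA] = (3.24 × 10^-3)² / 2.38 × 10^-2 = 4.41 × 10^-4
pKa = -log(4.41 × 10^-4) = 3.36

pKa = 3.36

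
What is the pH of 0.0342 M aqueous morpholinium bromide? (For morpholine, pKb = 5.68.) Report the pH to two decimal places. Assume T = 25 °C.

pH = 4.89

C4H8ONH2+ is the conjugate acid of the weak base C4H8ONH.
Kb = 10^(−5.68) = 2.09 × 10^-6
Ka = Kw/Kb = 1.0×10^-14 / 2.09 × 10^-6 = 4.78 × 10^-9
From the ICE table, Ka = x²/(0.0342 − x) = 4.78 × 10^-9.
Assume x ≪ 0.0342: x ≈ √(4.78 × 10^-9 × 0.0342) = 1.28 × 10^-5 M
(x/C₀ = 0.037% < 5%, so the approximation holds.)
pH = −log(1.28 × 10^-5) = 4.89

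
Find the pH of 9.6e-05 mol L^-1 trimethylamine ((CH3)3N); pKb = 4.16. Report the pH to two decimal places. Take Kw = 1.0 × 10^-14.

pH = 9.73

(CH3)3N + H2O ⇌ (CH3)3NH+ + OH-
Kb = 10^(−4.16) = 6.92 × 10^-5
Kb = [OH-]²/(9.6e-05 − [OH-]) = 6.92 × 10^-5
The 5% rule fails; solving [OH-]² + Kb·[OH-] − Kb·C₀ = 0 exactly:
[OH-] = (−Kb + √(Kb² + 4·Kb·C₀))/2 = 5.39 × 10^-5 M
pOH = −log(5.39 × 10^-5) = 4.27; pH = 14.00 − 4.27 = 9.73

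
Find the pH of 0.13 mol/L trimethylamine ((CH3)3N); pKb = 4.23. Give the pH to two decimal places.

pH = 11.44

(CH3)3N + H2O ⇌ (CH3)3NH+ + OH-
Kb = 10^(−4.23) = 5.89 × 10^-5
Kb = [OH-]²/(0.13 − [OH-]) = 5.89 × 10^-5
Neglecting [OH-] in the denominator: [OH-] = √(5.89 × 10^-5 × 0.13) = 2.77 × 10^-3 M
([OH-]/C₀ = 2.1% < 5%, so the approximation holds.)
pOH = −log(2.77 × 10^-3) = 2.56; pH = 14.00 − 2.56 = 11.44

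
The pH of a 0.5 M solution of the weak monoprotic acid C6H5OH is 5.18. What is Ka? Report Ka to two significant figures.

[H+] = 10^(-5.18) = 6.61 × 10^-6 M
At equilibrium [HA] = 0.5 − 6.61 × 10^-6 = 5.00 × 10^-1 M
Ka = [H+][A-]/[HA] = (6.61 × 10^-6)² / 5.00 × 10^-1 = 8.7 × 10^-11

Ka = 8.7 × 10^-11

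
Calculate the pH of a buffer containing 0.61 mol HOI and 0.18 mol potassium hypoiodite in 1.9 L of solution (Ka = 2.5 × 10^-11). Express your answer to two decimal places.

pKa = −log(2.5 × 10^-11) = 10.602
pH = pKa + log([A⁻]/[HA]) = 10.602 + log(0.18/0.61)
pH = 10.602 + (-0.530) = 10.07

pH = 10.07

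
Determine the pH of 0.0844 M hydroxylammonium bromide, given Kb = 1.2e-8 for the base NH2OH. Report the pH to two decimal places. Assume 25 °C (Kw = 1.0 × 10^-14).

NH3OH+ is the conjugate acid of the weak base NH2OH.
Ka = Kw/Kb = 1.0×10^-14 / 1.2 × 10^-8 = 8.33 × 10^-7
Let x = [H+] at equilibrium. Ka = x²/(0.0844 − x).
Since Ka ≪ C₀, x ≈ √(Ka·C₀) = 2.65 × 10^-4 M.
pH = −log[H+] = −log(2.65 × 10^-4) = 3.58

pH = 3.58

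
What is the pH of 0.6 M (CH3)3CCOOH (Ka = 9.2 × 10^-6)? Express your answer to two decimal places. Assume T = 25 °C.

pH = 2.63

(CH3)3CCOOH ⇌ (CH3)3CCOO- + H+
From the ICE table, Ka = x²/(0.6 − x) = 9.2 × 10^-6.
Since Ka ≪ C₀, x ≈ √(Ka·C₀) = 2.35 × 10^-3 M.
pH = −log(2.35 × 10^-3) = 2.63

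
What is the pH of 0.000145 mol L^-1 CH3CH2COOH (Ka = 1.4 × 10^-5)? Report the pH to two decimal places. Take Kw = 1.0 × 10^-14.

pH = 4.41

CH3CH2COOH ⇌ CH3CH2COO- + H+
Ka = [H+]²/(0.000145 − [H+]) = 1.4 × 10^-5
Here C₀/Ka ≈ 10.4, so the small-[H+] approximation fails. Use the quadratic:
[H+] = [−1.4e-05 + √(1.4e-05² + 8.12e-09)]/2 = 3.86 × 10^-5 M
pH = −log[H+] = −log(3.86 × 10^-5) = 4.41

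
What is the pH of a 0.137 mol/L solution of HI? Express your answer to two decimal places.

HI is a strong acid and dissociates completely, so [H+] = 0.137 M.
pH = -log(0.137) = 0.86

pH = 0.86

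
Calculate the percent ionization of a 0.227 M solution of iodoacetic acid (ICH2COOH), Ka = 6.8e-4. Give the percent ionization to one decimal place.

ICH2COOH ⇌ ICH2COO- + H+; let x = [H+] at equilibrium.
Solve x² + 0.00068x − 0.000154 = 0 → x = 1.21 × 10^-2 M
% ionization = x/C₀ × 100% = 1.21 × 10^-2/0.227 × 100% = 5.3%

5.3%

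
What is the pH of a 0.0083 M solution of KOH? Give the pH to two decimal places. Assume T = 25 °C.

pH = 11.92

KOH is a strong base; [OH-] = 0.0083 M.
pOH = -log(0.0083) = 2.08
pH = 14.00 - 2.08 = 11.92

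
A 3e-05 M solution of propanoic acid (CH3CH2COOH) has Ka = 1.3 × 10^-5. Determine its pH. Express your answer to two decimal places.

CH3CH2COOH ⇌ CH3CH2COO- + H+
Let x = [H+] at equilibrium. Ka = x²/(3e-05 − x).
x is not negligible relative to C₀; solve x² + 1.3e-05·x − 3.9e-10 = 0.
x = (−Ka + √(Ka² + 4·Ka·C₀))/2 = 1.43 × 10^-5 M
pH = −log[H+] = −log(1.43 × 10^-5) = 4.84

pH = 4.84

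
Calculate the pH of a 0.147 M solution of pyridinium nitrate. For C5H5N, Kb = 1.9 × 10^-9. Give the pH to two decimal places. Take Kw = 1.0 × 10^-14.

pH = 3.06

C5H5NH+ is the conjugate acid of the weak base C5H5N.
Ka = Kw/Kb = 1.0×10^-14 / 1.9 × 10^-9 = 5.26 × 10^-6
Ka = [H+]²/(0.147 − [H+]) = 5.26 × 10^-6
Assume [H+] ≪ 0.147: [H+] ≈ √(5.26 × 10^-6 × 0.147) = 8.79 × 10^-4 M
([H+]/C₀ = 0.6% < 5%, so the approximation holds.)
pH = −log(8.79 × 10^-4) = 3.06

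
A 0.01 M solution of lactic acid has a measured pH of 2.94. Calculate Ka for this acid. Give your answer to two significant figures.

[H+] = 10^(-2.94) = 1.15 × 10^-3 M
At equilibrium [HA] = 0.01 − 1.15 × 10^-3 = 8.85 × 10^-3 M
Ka = [H+][A-]/[HA] = (1.15 × 10^-3)² / 8.85 × 10^-3 = 1.5 × 10^-4

Ka = 1.5 × 10^-4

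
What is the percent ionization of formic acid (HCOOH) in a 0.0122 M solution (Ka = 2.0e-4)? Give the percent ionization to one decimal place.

HCOOH ⇌ HCOO- + H+; let x = [H+] at equilibrium.
Solve x² + 0.0002x − 2.44e-06 = 0 → x = 1.47 × 10^-3 M
% ionization = x/C₀ × 100% = 1.47 × 10^-3/0.0122 × 100% = 12.0%

12.0%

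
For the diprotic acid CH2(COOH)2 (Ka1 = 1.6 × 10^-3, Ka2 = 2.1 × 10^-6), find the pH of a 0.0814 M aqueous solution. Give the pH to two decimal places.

Ka1 ≫ Ka2, so treat the first dissociation as the only significant source of H+.
Ka1 = x²/(0.0814 − x) = 1.6 × 10^-3
Solving the quadratic: x = (−Ka1 + √(Ka1² + 4·Ka1·C₀))/2 = 1.06 × 10^-2 M
pH = −log(1.06 × 10^-2) = 1.97

pH = 1.97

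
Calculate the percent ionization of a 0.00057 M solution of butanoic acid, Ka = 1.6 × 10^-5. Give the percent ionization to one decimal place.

15.4%

CH3(CH2)2COOH ⇌ CH3(CH2)2COO- + H+; let x = [H+] at equilibrium.
Ka = x²/(C₀ − x); solving the quadratic gives x = 8.78 × 10^-5 M.
% ionization = x/C₀ × 100% = 8.78 × 10^-5/0.00057 × 100% = 15.4%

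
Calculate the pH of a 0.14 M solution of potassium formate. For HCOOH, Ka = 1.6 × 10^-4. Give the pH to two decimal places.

HCOO- is the conjugate base of the weak acid HCOOH.
Kb = Kw/Ka = 1.0×10^-14 / 1.6 × 10^-4 = 6.25 × 10^-11
Kb = [OH-]²/(0.14 − [OH-]) = 6.25 × 10^-11
Assume [OH-] ≪ 0.14: [OH-] ≈ √(6.25 × 10^-11 × 0.14) = 2.96 × 10^-6 M
Check: 0.0021% ionized — well under 5%, approximation valid.
pOH = 5.53, so pH = 14.00 − pOH = 8.47

pH = 8.47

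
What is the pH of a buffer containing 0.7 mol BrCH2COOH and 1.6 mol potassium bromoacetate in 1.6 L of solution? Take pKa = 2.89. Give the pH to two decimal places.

pH = 3.25

pH = pKa + log([A⁻]/[HA]) = 2.89 + log(1.6/0.7)
pH = 2.89 + (+0.359) = 3.25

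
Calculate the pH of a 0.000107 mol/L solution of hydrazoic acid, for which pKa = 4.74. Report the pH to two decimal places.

HN3 ⇌ N3- + H+
Ka = 10^(−4.74) = 1.82 × 10^-5
Ka = [H+]²/(0.000107 − [H+]) = 1.82 × 10^-5
The 5% rule fails; solving [H+]² + Ka·[H+] − Ka·C₀ = 0 exactly:
[H+] = [−1.82e-05 + √(1.82e-05² + 7.79e-09)]/2 = 3.60 × 10^-5 M
pH = −log[H+] = −log(3.60 × 10^-5) = 4.44

pH = 4.44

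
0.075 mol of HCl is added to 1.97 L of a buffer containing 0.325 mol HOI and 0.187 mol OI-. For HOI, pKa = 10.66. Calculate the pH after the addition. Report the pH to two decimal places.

Added H+ converts OI- to HOI: HOI → 0.4 mol, OI- → 0.112 mol.
pH = pKa + log(n_OI-/n_HOI) = 10.66 + log(0.112/0.4) = 10.66 + (-0.553)

pH = 10.11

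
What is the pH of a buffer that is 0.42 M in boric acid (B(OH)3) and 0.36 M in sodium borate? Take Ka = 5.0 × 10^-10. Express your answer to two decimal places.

pH = 9.23

pKa = −log(5.0 × 10^-10) = 9.301
Henderson–Hasselbalch: pH = pKa + log([B(OH)4-]/[B(OH)3]) = 9.301 + log(0.36/0.42)
pH = 9.301 + (-0.067) = 9.23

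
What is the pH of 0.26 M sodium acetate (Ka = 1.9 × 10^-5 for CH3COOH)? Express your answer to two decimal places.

pH = 9.07

CH3COO- is the conjugate base of the weak acid CH3COOH.
Kb = Kw/Ka = 1.0×10^-14 / 1.9 × 10^-5 = 5.26 × 10^-10
Let x = [OH-] at equilibrium. Kb = x²/(0.26 − x).
Neglecting x in the denominator: x = √(5.26 × 10^-10 × 0.26) = 1.17 × 10^-5 M
Check: 0.0045% ionized — well under 5%, approximation valid.
pOH = 4.93, so pH = 14.00 − pOH = 9.07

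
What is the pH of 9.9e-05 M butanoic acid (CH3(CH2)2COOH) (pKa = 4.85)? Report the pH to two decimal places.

CH3(CH2)2COOH ⇌ CH3(CH2)2COO- + H+
Ka = 10^(−4.85) = 1.41 × 10^-5
Ka = x²/(9.9e-05 − x) = 1.41 × 10^-5
x is not negligible relative to C₀; solve x² + 1.41e-05·x − 1.4e-09 = 0.
x = (−Ka + √(Ka² + 4·Ka·C₀))/2 = 3.10 × 10^-5 M
pH = −log[H+] = −log(3.10 × 10^-5) = 4.51

pH = 4.51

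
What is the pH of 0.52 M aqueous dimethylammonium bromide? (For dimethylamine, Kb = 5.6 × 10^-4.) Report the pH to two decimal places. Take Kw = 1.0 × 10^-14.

pH = 5.52

(CH3)2NH2+ is the conjugate acid of the weak base (CH3)2NH.
Ka = Kw/Kb = 1.0×10^-14 / 5.6 × 10^-4 = 1.79 × 10^-11
From the ICE table, Ka = [H+]²/(0.52 − [H+]) = 1.79 × 10^-11.
Neglecting [H+] in the denominator: [H+] = √(1.79 × 10^-11 × 0.52) = 3.05 × 10^-6 M
pH = −log(3.05 × 10^-6) = 5.52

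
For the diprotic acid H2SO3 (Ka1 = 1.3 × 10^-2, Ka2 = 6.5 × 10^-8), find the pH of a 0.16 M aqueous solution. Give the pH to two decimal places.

Ka1 ≫ Ka2, so treat the first dissociation as the only significant source of H+.
Ka1 = x²/(0.16 − x) = 1.3 × 10^-2
Solving the quadratic: x = (−Ka1 + √(Ka1² + 4·Ka1·C₀))/2 = 3.96 × 10^-2 M
pH = −log(3.96 × 10^-2) = 1.40

pH = 1.40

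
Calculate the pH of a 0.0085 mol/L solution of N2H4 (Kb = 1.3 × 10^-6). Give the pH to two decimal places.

N2H4 + H2O ⇌ N2H5+ + OH-
From the ICE table, Kb = x²/(0.0085 − x) = 1.3 × 10^-6.
Neglecting x in the denominator: x = √(1.3 × 10^-6 × 0.0085) = 1.05 × 10^-4 M
Check: 1.2% ionized — well under 5%, approximation valid.
pOH = −log(1.05 × 10^-4) = 3.98; pH = 14.00 − 3.98 = 10.02

pH = 10.02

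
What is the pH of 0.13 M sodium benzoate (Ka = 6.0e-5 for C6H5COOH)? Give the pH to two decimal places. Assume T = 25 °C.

pH = 8.67

C6H5COO- is the conjugate base of the weak acid C6H5COOH.
Kb = Kw/Ka = 1.0×10^-14 / 6.0 × 10^-5 = 1.67 × 10^-10
From the ICE table, Kb = [OH-]²/(0.13 − [OH-]) = 1.67 × 10^-10.
Neglecting [OH-] in the denominator: [OH-] = √(1.67 × 10^-10 × 0.13) = 4.66 × 10^-6 M
Check: 0.0036% ionized — well under 5%, approximation valid.
pOH = −log(4.66 × 10^-6) = 5.33; pH = 14.00 − 5.33 = 8.67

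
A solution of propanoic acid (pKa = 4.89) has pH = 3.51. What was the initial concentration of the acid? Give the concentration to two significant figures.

[H+] = 10^(-3.51) = 3.09 × 10^-4 M = x
Ka = 10^(−4.89) = 1.29 × 10^-5
Ka = x²/(C₀ − x) ⇒ C₀ = x + x²/Ka
C₀ = 3.09 × 10^-4 + (3.09 × 10^-4)²/(1.29 × 10^-5) = 7.71 × 10^-3 M

C₀ = 7.7 × 10^-3 M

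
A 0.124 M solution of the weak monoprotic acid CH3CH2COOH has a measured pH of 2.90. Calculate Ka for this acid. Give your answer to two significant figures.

[H+] = 10^(-2.90) = 1.26 × 10^-3 M
At equilibrium [HA] = 0.124 − 1.26 × 10^-3 = 1.23 × 10^-1 M
Ka = [H+][A-]/[HA] = (1.26 × 10^-3)² / 1.23 × 10^-1 = 1.3 × 10^-5

Ka = 1.3 × 10^-5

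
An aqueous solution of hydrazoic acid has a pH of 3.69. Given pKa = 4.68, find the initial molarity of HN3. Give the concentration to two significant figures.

[H+] = 10^(-3.69) = 2.04 × 10^-4 M = x
Ka = 10^(−4.68) = 2.09 × 10^-5
Ka = x²/(C₀ − x) ⇒ C₀ = x + x²/Ka
C₀ = 2.04 × 10^-4 + (2.04 × 10^-4)²/(2.09 × 10^-5) = 2.20 × 10^-3 M

C₀ = 2.2 × 10^-3 M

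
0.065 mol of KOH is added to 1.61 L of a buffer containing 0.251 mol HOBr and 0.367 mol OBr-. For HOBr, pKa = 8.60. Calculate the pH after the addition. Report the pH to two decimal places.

After neutralization: n(HOBr) = 0.186 mol, n(OBr-) = 0.432 mol.
pH = pKa + log(n_OBr-/n_HOBr) = 8.60 + log(0.432/0.186) = 8.60 + (+0.366)

pH = 8.97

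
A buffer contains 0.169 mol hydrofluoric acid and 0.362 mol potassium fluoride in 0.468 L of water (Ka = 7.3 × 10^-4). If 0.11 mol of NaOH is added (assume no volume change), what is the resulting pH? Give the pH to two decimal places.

OH- converts HF to F-: HF → 0.059 mol, F- → 0.472 mol.
pKa = −log(7.3 × 10^-4) = 3.137
Henderson–Hasselbalch with mole ratio 0.472/0.059: pH = 3.137 + (+0.903)

pH = 4.04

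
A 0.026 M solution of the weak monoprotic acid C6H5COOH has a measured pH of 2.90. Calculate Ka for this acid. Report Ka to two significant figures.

[H+] = 10^(-2.90) = 1.26 × 10^-3 M
At equilibrium [HA] = 0.026 − 1.26 × 10^-3 = 2.47 × 10^-2 M
Ka = [H+][A-]/[HA] = (1.26 × 10^-3)² / 2.47 × 10^-2 = 6.4 × 10^-5

Ka = 6.4 × 10^-5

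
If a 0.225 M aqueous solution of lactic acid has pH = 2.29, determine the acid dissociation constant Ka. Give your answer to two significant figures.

Ka = 1.2 × 10^-4

[H+] = 10^(-2.29) = 5.13 × 10^-3 M
At equilibrium [HA] = 0.225 − 5.13 × 10^-3 = 2.20 × 10^-1 M
Ka = [H+][A-]/[HA] = (5.13 × 10^-3)² / 2.20 × 10^-1 = 1.2 × 10^-4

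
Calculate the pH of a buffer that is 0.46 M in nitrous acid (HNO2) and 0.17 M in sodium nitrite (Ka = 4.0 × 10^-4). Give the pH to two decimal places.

pKa = −log(4.0 × 10^-4) = 3.398
Henderson–Hasselbalch: pH = pKa + log([NO2-]/[HNO2]) = 3.398 + log(0.17/0.46)
pH = 3.398 + (-0.432) = 2.97

pH = 2.97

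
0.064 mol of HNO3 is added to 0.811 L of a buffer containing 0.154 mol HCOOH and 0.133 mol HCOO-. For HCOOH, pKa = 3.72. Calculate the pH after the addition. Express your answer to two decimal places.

Added H+ converts HCOO- to HCOOH: HCOOH → 0.218 mol, HCOO- → 0.069 mol.
pH = pKa + log([A⁻]/[HA]) = 3.72 + log(0.069/0.218) = 3.72 -0.500

pH = 3.22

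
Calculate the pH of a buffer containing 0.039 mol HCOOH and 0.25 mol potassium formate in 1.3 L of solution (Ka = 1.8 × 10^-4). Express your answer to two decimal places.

pKa = −log(1.8 × 10^-4) = 3.745
Using pH = pKa + log([base]/[acid]) with [base]/[acid] = 0.25/0.039:
pH = 3.745 + (+0.807) = 4.55

pH = 4.55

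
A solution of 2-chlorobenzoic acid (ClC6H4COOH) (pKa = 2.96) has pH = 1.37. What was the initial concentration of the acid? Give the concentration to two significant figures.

C₀ = 1.7 M

[H+] = 10^(-1.37) = 4.27 × 10^-2 M = x
Ka = 10^(−2.96) = 1.10 × 10^-3
Ka = x²/(C₀ − x) ⇒ C₀ = x + x²/Ka
C₀ = 4.27 × 10^-2 + (4.27 × 10^-2)²/(1.10 × 10^-3) = 1.70 M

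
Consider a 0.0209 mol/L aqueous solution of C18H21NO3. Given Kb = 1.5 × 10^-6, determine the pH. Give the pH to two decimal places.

C18H21NO3 + H2O ⇌ C18H22NO3+ + OH-
From the ICE table, Kb = [OH-]²/(0.0209 − [OH-]) = 1.5 × 10^-6.
Since Kb ≪ C₀, [OH-] ≈ √(Kb·C₀) = 1.77 × 10^-4 M.
([OH-]/C₀ = 0.85% < 5%, so the approximation holds.)
pOH = 3.75, so pH = 14.00 − pOH = 10.25

pH = 10.25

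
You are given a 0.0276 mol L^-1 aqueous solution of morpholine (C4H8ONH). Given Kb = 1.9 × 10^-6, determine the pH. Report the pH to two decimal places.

pH = 10.36

C4H8ONH + H2O ⇌ C4H8ONH2+ + OH-
Kb = x²/(0.0276 − x) = 1.9 × 10^-6
Assume x ≪ 0.0276: x ≈ √(1.9 × 10^-6 × 0.0276) = 2.29 × 10^-4 M
pOH = −log(2.29 × 10^-4) = 3.64; pH = 14.00 − 3.64 = 10.36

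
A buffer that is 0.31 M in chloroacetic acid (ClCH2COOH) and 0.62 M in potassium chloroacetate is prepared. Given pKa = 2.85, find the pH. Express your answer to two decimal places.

Henderson–Hasselbalch: pH = pKa + log([ClCH2COO-]/[ClCH2COOH]) = 2.85 + log(0.62/0.31)
pH = 2.85 + (+0.301) = 3.15

pH = 3.15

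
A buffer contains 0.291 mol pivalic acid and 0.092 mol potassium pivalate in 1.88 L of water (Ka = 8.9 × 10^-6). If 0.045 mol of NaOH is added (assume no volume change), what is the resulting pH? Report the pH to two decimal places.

pH = 4.80

OH- converts (CH3)3CCOOH to (CH3)3CCOO-: (CH3)3CCOOH → 0.246 mol, (CH3)3CCOO- → 0.137 mol.
pKa = −log(8.9 × 10^-6) = 5.051
pH = pKa + log([A⁻]/[HA]) = 5.051 + log(0.137/0.246) = 5.051 -0.254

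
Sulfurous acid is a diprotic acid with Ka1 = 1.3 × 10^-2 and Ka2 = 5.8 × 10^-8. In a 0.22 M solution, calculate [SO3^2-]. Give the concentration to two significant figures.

5.8 × 10^-8 M

First ionization gives [H+] ≈ [HSO3-] = 4.74 × 10^-2 M.
Second step: Ka2 = [H+][SO3^2-]/[HSO3-] ≈ [SO3^2-] (since [H+] ≈ [HSO3-]).
So [SO3^2-] ≈ Ka2.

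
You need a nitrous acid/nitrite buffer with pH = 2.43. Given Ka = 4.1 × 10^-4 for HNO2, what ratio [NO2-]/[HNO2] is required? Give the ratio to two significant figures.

ratio = 0.11

pKa = -log(4.1 × 10^-4) = 3.387
pH = pKa + log(r) ⇒ log(r) = 2.43 − 3.387 = -0.957
r = [NO2-]/[HNO2] = 10^(-0.957) = 0.11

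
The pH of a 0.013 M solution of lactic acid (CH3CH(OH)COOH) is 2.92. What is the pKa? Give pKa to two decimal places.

[H+] = 10^(-2.92) = 1.20 × 10^-3 M
At equilibrium [HA] = 0.013 − 1.20 × 10^-3 = 1.18 × 10^-2 M
Ka = [H+][A-]/[HA] = (1.20 × 10^-3)² / 1.18 × 10^-2 = 1.22 × 10^-4
pKa = -log(1.22 × 10^-4) = 3.91

pKa = 3.91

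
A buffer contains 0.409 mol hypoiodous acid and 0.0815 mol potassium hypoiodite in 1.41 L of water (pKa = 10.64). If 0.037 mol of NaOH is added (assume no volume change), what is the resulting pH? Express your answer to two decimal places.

OH- converts HOI to OI-: HOI → 0.372 mol, OI- → 0.118 mol.
pH = pKa + log(n_OI-/n_HOI) = 10.64 + log(0.118/0.372) = 10.64 + (-0.499)

pH = 10.14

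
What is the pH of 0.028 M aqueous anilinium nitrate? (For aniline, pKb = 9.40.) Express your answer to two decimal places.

C6H5NH3+ is the conjugate acid of the weak base C6H5NH2.
Kb = 10^(−9.40) = 3.98 × 10^-10
Ka = Kw/Kb = 1.0×10^-14 / 3.98 × 10^-10 = 2.51 × 10^-5
Ka = [H+]²/(0.028 − [H+]) = 2.51 × 10^-5
Assume [H+] ≪ 0.028: [H+] ≈ √(2.51 × 10^-5 × 0.028) = 8.38 × 10^-4 M
Check: 3% ionized — well under 5%, approximation valid.
pH = −log[H+] = −log(8.38 × 10^-4) = 3.08

pH = 3.08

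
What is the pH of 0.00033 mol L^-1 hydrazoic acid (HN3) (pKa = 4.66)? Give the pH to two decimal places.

pH = 4.13

HN3 ⇌ N3- + H+
Ka = 10^(−4.66) = 2.19 × 10^-5
Ka = [H+]²/(0.00033 − [H+]) = 2.19 × 10^-5
The 5% rule fails; solving [H+]² + Ka·[H+] − Ka·C₀ = 0 exactly:
[H+] = [−2.19e-05 + √(2.19e-05² + 2.89e-08)]/2 = 7.48 × 10^-5 M
pH = −log(7.48 × 10^-5) = 4.13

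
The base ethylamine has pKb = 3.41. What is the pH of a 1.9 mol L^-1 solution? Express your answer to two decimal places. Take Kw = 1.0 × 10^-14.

pH = 12.43

C2H5NH2 + H2O ⇌ C2H5NH3+ + OH-
Kb = 10^(−3.41) = 3.89 × 10^-4
From the ICE table, Kb = x²/(1.9 − x) = 3.89 × 10^-4.
Neglecting x in the denominator: x = √(3.89 × 10^-4 × 1.9) = 2.72 × 10^-2 M
pOH = 1.57, so pH = 14.00 − pOH = 12.43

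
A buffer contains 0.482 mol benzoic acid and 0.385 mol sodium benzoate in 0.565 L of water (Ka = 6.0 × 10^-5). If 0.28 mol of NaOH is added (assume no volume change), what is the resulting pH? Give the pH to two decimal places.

pH = 4.74

After neutralization: n(C6H5COOH) = 0.202 mol, n(C6H5COO-) = 0.665 mol.
pKa = −log(6.0 × 10^-5) = 4.222
pH = pKa + log([A⁻]/[HA]) = 4.222 + log(0.665/0.202) = 4.222 +0.517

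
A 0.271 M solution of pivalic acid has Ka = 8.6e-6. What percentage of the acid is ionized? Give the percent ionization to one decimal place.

0.6%

(CH3)3CCOOH ⇌ (CH3)3CCOO- + H+; let x = [H+] at equilibrium.
x ≈ √(Ka·C₀) = √(8.6 × 10^-6 × 0.271) = 1.53 × 10^-3 M
Fraction ionized = 1.53 × 10^-3 / 0.271 = 0.0056 → 0.6%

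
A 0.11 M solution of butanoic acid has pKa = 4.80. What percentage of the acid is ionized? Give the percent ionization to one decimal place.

CH3(CH2)2COOH ⇌ CH3(CH2)2COO- + H+; let x = [H+] at equilibrium.
Ka = 10^(−4.80) = 1.58 × 10^-5
x ≈ √(Ka·C₀) = √(1.58 × 10^-5 × 0.11) = 1.32 × 10^-3 M
% ionization = x/C₀ × 100% = 1.32 × 10^-3/0.11 × 100% = 1.2%

1.2%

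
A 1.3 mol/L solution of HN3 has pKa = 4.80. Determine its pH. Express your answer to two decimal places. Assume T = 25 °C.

pH = 2.34

HN3 ⇌ N3- + H+
Ka = 10^(−4.80) = 1.58 × 10^-5
Ka = x²/(1.3 − x) = 1.58 × 10^-5
Since Ka ≪ C₀, x ≈ √(Ka·C₀) = 4.53 × 10^-3 M.
pH = −log[H+] = −log(4.53 × 10^-3) = 2.34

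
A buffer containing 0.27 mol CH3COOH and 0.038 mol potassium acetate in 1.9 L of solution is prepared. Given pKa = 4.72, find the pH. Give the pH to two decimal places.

Henderson–Hasselbalch: pH = pKa + log([CH3COO-]/[CH3COOH]) = 4.72 + log(0.038/0.27)
pH = 4.72 + (-0.852) = 3.87

pH = 3.87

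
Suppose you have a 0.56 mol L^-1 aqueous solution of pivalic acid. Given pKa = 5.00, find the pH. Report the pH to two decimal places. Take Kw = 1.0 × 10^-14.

pH = 2.63

(CH3)3CCOOH ⇌ (CH3)3CCOO- + H+
Ka = 10^(−5.00) = 1.00 × 10^-5
From the ICE table, Ka = [H+]²/(0.56 − [H+]) = 1.00 × 10^-5.
Since Ka ≪ C₀, [H+] ≈ √(Ka·C₀) = 2.37 × 10^-3 M.
pH = −log[H+] = −log(2.37 × 10^-3) = 2.63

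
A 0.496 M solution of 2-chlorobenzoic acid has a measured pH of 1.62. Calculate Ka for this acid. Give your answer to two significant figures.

[H+] = 10^(-1.62) = 2.40 × 10^-2 M
At equilibrium [HA] = 0.496 − 2.40 × 10^-2 = 4.72 × 10^-1 M
Ka = [H+][A-]/[HA] = (2.40 × 10^-2)² / 4.72 × 10^-1 = 1.2 × 10^-3

Ka = 1.2 × 10^-3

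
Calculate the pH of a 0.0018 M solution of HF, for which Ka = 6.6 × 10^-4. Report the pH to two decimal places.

pH = 3.09

HF ⇌ F- + H+
Ka = [H+]²/(0.0018 − [H+]) = 6.6 × 10^-4
The 5% rule fails; solving [H+]² + Ka·[H+] − Ka·C₀ = 0 exactly:
[H+] = [−0.00066 + √(0.00066² + 4.75e-06)]/2 = 8.09 × 10^-4 M
pH = −log(8.09 × 10^-4) = 3.09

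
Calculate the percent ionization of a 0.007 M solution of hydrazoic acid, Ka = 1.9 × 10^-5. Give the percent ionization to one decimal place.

5.1%

HN3 ⇌ N3- + H+; let x = [H+] at equilibrium.
Ka = x²/(C₀ − x); solving the quadratic gives x = 3.55 × 10^-4 M.
Fraction ionized = 3.55 × 10^-4 / 0.007 = 0.0507 → 5.1%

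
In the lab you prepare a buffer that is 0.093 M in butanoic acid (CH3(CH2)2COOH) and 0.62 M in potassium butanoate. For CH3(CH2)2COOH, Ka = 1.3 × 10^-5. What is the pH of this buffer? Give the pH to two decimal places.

pKa = −log(1.3 × 10^-5) = 4.886
Using pH = pKa + log([base]/[acid]) with [base]/[acid] = 0.62/0.093:
pH = 4.886 + (+0.824) = 5.71

pH = 5.71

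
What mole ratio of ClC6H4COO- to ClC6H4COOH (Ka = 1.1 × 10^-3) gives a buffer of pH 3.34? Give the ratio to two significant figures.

pKa = -log(1.1 × 10^-3) = 2.959
pH = pKa + log(r) ⇒ log(r) = 3.34 − 2.959 = +0.381
r = [ClC6H4COO-]/[ClC6H4COOH] = 10^(+0.381) = 2.4

ratio = 2.4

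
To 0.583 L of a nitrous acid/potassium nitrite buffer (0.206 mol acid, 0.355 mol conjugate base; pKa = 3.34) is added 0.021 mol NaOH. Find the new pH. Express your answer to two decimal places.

pH = 3.65

OH- converts HNO2 to NO2-: HNO2 → 0.185 mol, NO2- → 0.376 mol.
pH = pKa + log(n_NO2-/n_HNO2) = 3.34 + log(0.376/0.185) = 3.34 + (+0.308)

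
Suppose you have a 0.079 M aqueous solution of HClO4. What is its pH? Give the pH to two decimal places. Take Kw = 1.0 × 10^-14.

HClO4 is a strong acid and dissociates completely, so [H+] = 0.079 M.
pH = -log(0.079) = 1.10

pH = 1.10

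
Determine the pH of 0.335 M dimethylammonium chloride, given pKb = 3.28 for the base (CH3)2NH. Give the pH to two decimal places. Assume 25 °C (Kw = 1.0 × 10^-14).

pH = 5.60

(CH3)2NH2+ is the conjugate acid of the weak base (CH3)2NH.
Kb = 10^(−3.28) = 5.25 × 10^-4
Ka = Kw/Kb = 1.0×10^-14 / 5.25 × 10^-4 = 1.90 × 10^-11
Ka = [H+]²/(0.335 − [H+]) = 1.90 × 10^-11
Neglecting [H+] in the denominator: [H+] = √(1.90 × 10^-11 × 0.335) = 2.52 × 10^-6 M
pH = −log(2.52 × 10^-6) = 5.60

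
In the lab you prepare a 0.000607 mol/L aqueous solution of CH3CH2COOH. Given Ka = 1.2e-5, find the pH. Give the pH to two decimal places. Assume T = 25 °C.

pH = 4.10

CH3CH2COOH ⇌ CH3CH2COO- + H+
Ka = x²/(0.000607 − x) = 1.2 × 10^-5
x is not negligible relative to C₀; solve x² + 1.2e-05·x − 7.28e-09 = 0.
x = [−1.2e-05 + √(1.2e-05² + 2.91e-08)]/2 = 7.96 × 10^-5 M
pH = −log[H+] = −log(7.96 × 10^-5) = 4.10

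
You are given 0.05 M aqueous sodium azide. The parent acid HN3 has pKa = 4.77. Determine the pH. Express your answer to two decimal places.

pH = 8.73

N3- is the conjugate base of the weak acid HN3.
Ka = 10^(−4.77) = 1.70 × 10^-5
Kb = Kw/Ka = 1.0×10^-14 / 1.70 × 10^-5 = 5.88 × 10^-10
Kb = [OH-]²/(0.05 − [OH-]) = 5.88 × 10^-10
Neglecting [OH-] in the denominator: [OH-] = √(5.88 × 10^-10 × 0.05) = 5.42 × 10^-6 M
pOH = −log(5.42 × 10^-6) = 5.27; pH = 14.00 − 5.27 = 8.73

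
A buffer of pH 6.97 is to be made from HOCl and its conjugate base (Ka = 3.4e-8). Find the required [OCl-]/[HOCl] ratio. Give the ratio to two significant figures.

ratio = 0.32

pKa = -log(3.4 × 10^-8) = 7.469
pH = pKa + log(r) ⇒ log(r) = 6.97 − 7.469 = -0.499
r = [OCl-]/[HOCl] = 10^(-0.499) = 0.317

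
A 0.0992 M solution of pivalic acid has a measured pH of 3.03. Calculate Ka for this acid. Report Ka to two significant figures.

Ka = 8.9 × 10^-6

[H+] = 10^(-3.03) = 9.33 × 10^-4 M
At equilibrium [HA] = 0.0992 − 9.33 × 10^-4 = 9.83 × 10^-2 M
Ka = [H+][A-]/[HA] = (9.33 × 10^-4)² / 9.83 × 10^-2 = 8.9 × 10^-6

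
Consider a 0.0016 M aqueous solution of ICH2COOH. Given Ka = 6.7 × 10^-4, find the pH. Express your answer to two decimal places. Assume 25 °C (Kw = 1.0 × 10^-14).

ICH2COOH ⇌ ICH2COO- + H+
From the ICE table, Ka = x²/(0.0016 − x) = 6.7 × 10^-4.
The 5% rule fails; solving x² + Ka·x − Ka·C₀ = 0 exactly:
x = (−Ka + √(Ka² + 4·Ka·C₀))/2 = 7.53 × 10^-4 M
pH = −log(7.53 × 10^-4) = 3.12

pH = 3.12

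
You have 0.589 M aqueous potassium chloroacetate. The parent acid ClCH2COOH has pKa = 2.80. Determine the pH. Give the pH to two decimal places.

ClCH2COO- is the conjugate base of the weak acid ClCH2COOH.
Ka = 10^(−2.80) = 1.58 × 10^-3
Kb = Kw/Ka = 1.0×10^-14 / 1.58 × 10^-3 = 6.33 × 10^-12
From the ICE table, Kb = x²/(0.589 − x) = 6.33 × 10^-12.
Since Kb ≪ C₀, x ≈ √(Kb·C₀) = 1.93 × 10^-6 M.
pOH = 5.71, so pH = 14.00 − pOH = 8.29

pH = 8.29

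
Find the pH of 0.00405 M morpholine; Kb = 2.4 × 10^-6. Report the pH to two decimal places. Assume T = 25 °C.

pH = 9.99

C4H8ONH + H2O ⇌ C4H8ONH2+ + OH-
Kb = [OH-]²/(0.00405 − [OH-]) = 2.4 × 10^-6
Since Kb ≪ C₀, [OH-] ≈ √(Kb·C₀) = 9.86 × 10^-5 M.
pOH = 4.01, so pH = 14.00 − pOH = 9.99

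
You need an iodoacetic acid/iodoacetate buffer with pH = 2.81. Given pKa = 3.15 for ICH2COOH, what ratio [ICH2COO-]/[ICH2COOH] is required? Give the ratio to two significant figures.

pH = pKa + log(r) ⇒ log(r) = 2.81 − 3.15 = -0.34
r = [ICH2COO-]/[ICH2COOH] = 10^(-0.34) = 0.457

ratio = 0.46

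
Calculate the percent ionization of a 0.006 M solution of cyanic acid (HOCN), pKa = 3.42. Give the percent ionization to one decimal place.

22.2%

HOCN ⇌ OCN- + H+; let x = [H+] at equilibrium.
Ka = 10^(−3.42) = 3.80 × 10^-4
Solve x² + 0.00038x − 2.28e-06 = 0 → x = 1.33 × 10^-3 M
Fraction ionized = 1.33 × 10^-3 / 0.006 = 0.2217 → 22.2%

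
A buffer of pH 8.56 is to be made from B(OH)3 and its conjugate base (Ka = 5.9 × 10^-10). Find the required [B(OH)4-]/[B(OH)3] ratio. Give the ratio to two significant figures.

pKa = -log(5.9 × 10^-10) = 9.229
pH = pKa + log(r) ⇒ log(r) = 8.56 − 9.229 = -0.669
r = [B(OH)4-]/[B(OH)3] = 10^(-0.669) = 0.214

ratio = 0.21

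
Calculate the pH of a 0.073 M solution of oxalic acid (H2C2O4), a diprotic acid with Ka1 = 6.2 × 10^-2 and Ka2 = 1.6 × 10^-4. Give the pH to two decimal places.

pH = 1.37

Ka1 ≫ Ka2, so treat the first dissociation as the only significant source of H+.
Ka1 = x²/(0.073 − x) = 6.2 × 10^-2
Solving the quadratic: x = (−Ka1 + √(Ka1² + 4·Ka1·C₀))/2 = 4.31 × 10^-2 M
pH = −log(4.31 × 10^-2) = 1.37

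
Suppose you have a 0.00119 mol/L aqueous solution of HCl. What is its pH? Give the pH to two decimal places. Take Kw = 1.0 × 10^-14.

pH = 2.92

HCl is a strong acid and dissociates completely, so [H+] = 0.00119 M.
pH = -log(0.00119) = 2.92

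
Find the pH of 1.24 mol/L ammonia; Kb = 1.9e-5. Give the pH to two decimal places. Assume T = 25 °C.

pH = 11.69

NH3 + H2O ⇌ NH4+ + OH-
From the ICE table, Kb = [OH-]²/(1.24 − [OH-]) = 1.9 × 10^-5.
Since Kb ≪ C₀, [OH-] ≈ √(Kb·C₀) = 4.85 × 10^-3 M.
Check: 0.39% ionized — well under 5%, approximation valid.
pOH = 2.31, so pH = 14.00 − pOH = 11.69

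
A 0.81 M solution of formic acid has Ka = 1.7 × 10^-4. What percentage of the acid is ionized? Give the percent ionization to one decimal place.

HCOOH ⇌ HCOO- + H+; let x = [H+] at equilibrium.
x ≈ √(Ka·C₀) = √(1.7 × 10^-4 × 0.81) = 1.17 × 10^-2 M
Fraction ionized = 1.17 × 10^-2 / 0.81 = 0.0144 → 1.4%

1.4%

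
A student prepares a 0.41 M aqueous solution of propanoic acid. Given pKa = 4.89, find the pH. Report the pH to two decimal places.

CH3CH2COOH ⇌ CH3CH2COO- + H+
Ka = 10^(−4.89) = 1.29 × 10^-5
From the ICE table, Ka = [H+]²/(0.41 − [H+]) = 1.29 × 10^-5.
Neglecting [H+] in the denominator: [H+] = √(1.29 × 10^-5 × 0.41) = 2.30 × 10^-3 M
pH = −log(2.30 × 10^-3) = 2.64

pH = 2.64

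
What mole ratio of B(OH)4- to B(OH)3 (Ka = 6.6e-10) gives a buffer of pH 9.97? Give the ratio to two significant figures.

ratio = 6.2

pKa = -log(6.6 × 10^-10) = 9.180
pH = pKa + log(r) ⇒ log(r) = 9.97 − 9.180 = +0.790
r = [B(OH)4-]/[B(OH)3] = 10^(+0.790) = 6.17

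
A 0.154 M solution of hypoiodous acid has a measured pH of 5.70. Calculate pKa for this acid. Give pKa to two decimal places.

[H+] = 10^(-5.70) = 2.00 × 10^-6 M
At equilibrium [HA] = 0.154 − 2.00 × 10^-6 = 1.54 × 10^-1 M
Ka = [H+][A-]/[HA] = (2.00 × 10^-6)² / 1.54 × 10^-1 = 2.60 × 10^-11
pKa = -log(2.60 × 10^-11) = 10.59

pKa = 10.59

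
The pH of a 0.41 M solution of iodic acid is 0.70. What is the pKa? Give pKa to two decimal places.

[H+] = 10^(-0.70) = 2.00 × 10^-1 M
At equilibrium [HA] = 0.41 − 2.00 × 10^-1 = 2.10 × 10^-1 M
Ka = [H+][A-]/[HA] = (2.00 × 10^-1)² / 2.10 × 10^-1 = 1.90 × 10^-1
pKa = -log(1.90 × 10^-1) = 0.72

pKa = 0.72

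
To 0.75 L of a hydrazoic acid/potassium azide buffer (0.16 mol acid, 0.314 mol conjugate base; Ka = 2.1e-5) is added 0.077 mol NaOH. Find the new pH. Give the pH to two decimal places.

pH = 5.35

After neutralization: n(HN3) = 0.083 mol, n(N3-) = 0.391 mol.
pKa = −log(2.1 × 10^-5) = 4.678
Henderson–Hasselbalch with mole ratio 0.391/0.083: pH = 4.678 + (+0.673)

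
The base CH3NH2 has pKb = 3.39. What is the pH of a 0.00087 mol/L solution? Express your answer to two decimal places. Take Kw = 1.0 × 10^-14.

pH = 10.63

CH3NH2 + H2O ⇌ CH3NH3+ + OH-
Kb = 10^(−3.39) = 4.07 × 10^-4
Kb = [OH-]²/(0.00087 − [OH-]) = 4.07 × 10^-4
Here C₀/Kb ≈ 2.14, so the small-[OH-] approximation fails. Use the quadratic:
[OH-] = (−Kb + √(Kb² + 4·Kb·C₀))/2 = 4.25 × 10^-4 M
pOH = −log(4.25 × 10^-4) = 3.37; pH = 14.00 − 3.37 = 10.63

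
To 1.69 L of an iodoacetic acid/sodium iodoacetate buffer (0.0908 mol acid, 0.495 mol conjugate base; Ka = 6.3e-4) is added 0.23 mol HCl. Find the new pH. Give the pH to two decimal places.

pH = 3.12

After neutralization: n(ICH2COOH) = 0.321 mol, n(ICH2COO-) = 0.265 mol.
pKa = −log(6.3 × 10^-4) = 3.201
pH = pKa + log(n_ICH2COO-/n_ICH2COOH) = 3.201 + log(0.265/0.321) = 3.201 + (-0.083)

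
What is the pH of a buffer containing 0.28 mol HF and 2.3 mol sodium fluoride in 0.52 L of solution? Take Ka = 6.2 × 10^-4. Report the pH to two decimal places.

pH = 4.12

pKa = −log(6.2 × 10^-4) = 3.208
Using pH = pKa + log([base]/[acid]) with [base]/[acid] = 2.3/0.28:
pH = 3.208 + (+0.915) = 4.12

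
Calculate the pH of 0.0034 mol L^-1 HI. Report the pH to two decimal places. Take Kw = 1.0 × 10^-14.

HI is a strong acid and dissociates completely, so [H+] = 0.0034 M.
pH = -log(0.0034) = 2.47

pH = 2.47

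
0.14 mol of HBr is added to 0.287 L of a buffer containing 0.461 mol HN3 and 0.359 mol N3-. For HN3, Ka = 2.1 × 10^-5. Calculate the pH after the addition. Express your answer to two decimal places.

pH = 4.24

After neutralization: n(HN3) = 0.601 mol, n(N3-) = 0.219 mol.
pKa = −log(2.1 × 10^-5) = 4.678
pH = pKa + log([A⁻]/[HA]) = 4.678 + log(0.219/0.601) = 4.678 -0.438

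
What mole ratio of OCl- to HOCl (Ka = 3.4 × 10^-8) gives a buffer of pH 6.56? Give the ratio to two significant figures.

pKa = -log(3.4 × 10^-8) = 7.469
pH = pKa + log(r) ⇒ log(r) = 6.56 − 7.469 = -0.909
r = [OCl-]/[HOCl] = 10^(-0.909) = 0.123

ratio = 0.12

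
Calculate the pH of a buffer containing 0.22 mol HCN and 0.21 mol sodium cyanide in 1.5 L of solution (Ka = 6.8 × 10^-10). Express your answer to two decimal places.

pKa = −log(6.8 × 10^-10) = 9.167
Using pH = pKa + log([base]/[acid]) with [base]/[acid] = 0.21/0.22:
pH = 9.167 + (-0.020) = 9.15

pH = 9.15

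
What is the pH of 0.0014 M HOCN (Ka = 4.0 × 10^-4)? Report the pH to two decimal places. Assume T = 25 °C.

HOCN ⇌ OCN- + H+
Let x = [H+] at equilibrium. Ka = x²/(0.0014 − x).
Here C₀/Ka ≈ 3.5, so the small-x approximation fails. Use the quadratic:
x = [−0.0004 + √(0.0004² + 2.24e-06)]/2 = 5.75 × 10^-4 M
pH = −log(5.75 × 10^-4) = 3.24

pH = 3.24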